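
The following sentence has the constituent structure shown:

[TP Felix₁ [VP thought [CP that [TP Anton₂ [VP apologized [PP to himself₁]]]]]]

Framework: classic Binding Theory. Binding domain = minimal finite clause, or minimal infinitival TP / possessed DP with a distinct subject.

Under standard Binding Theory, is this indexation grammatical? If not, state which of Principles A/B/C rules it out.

The two coindexed NPs are *Felix₁* and *himself₁*.
*himself₁* is an anaphor. Principle A requires it to be bound within its binding domain — the embedded TP, whose subject is Anton₂.
Within that domain it is c-commanded by *Anton₂*, which does not share its index.
*Felix₁* does c-command the anaphor, but from outside its binding domain.
The anaphor is unbound in its domain → Principle A violation.

Principle A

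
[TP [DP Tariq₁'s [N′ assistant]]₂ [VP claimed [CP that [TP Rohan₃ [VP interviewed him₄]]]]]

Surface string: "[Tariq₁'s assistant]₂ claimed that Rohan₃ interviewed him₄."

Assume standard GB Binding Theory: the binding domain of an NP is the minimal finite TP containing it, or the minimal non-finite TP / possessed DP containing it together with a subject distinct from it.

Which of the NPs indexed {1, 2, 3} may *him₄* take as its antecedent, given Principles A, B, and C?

*him* is a pronoun, so Principle B applies: it must be free in its binding domain.
Binding domain of *him₄*: the embedded TP, whose subject is Rohan₃.
*Tariq₁* and the pronoun do not c-command one another → neither Principle B nor Principle C is at stake; coindexation permitted.
*[Tariq₁'s assistant]₂* c-commands the pronoun but from outside its binding domain, and is not c-commanded by it → coindexation permitted.
*Rohan₃* c-commands the pronoun within its binding domain → coindexation would violate Principle B.

{1, 2}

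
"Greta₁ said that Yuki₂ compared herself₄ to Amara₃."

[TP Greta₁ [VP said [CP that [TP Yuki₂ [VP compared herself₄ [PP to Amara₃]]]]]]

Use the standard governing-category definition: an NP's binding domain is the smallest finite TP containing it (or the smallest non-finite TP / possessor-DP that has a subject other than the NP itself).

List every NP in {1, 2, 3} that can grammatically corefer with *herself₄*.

{2}

*herself* is an anaphor, so Principle A applies: it must be bound in its binding domain.
Binding domain of *herself₄*: the embedded TP, whose subject is Yuki₂.
*Greta₁* c-commands the anaphor but is outside its binding domain → cannot satisfy Principle A.
*Yuki₂* c-commands the anaphor within its binding domain → licit binder.
*Amara₃* does not c-command the anaphor → cannot bind it.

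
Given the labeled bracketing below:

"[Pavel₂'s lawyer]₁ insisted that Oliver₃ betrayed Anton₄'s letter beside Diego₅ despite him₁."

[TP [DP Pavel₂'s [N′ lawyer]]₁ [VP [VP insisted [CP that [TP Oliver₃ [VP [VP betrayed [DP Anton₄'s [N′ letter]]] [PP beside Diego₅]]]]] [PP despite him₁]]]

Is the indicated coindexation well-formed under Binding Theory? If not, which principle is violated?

The two coindexed NPs are *[Pavel₂'s lawyer]₁* and *him₁*.
*him₁* is a pronoun. Its binding domain is the matrix TP, whose subject is [Pavel₂'s lawyer]₁.
*[Pavel₂'s lawyer]₁* c-commands it within that domain and carries the same index.
The pronoun is locally bound → Principle B violation.

Principle B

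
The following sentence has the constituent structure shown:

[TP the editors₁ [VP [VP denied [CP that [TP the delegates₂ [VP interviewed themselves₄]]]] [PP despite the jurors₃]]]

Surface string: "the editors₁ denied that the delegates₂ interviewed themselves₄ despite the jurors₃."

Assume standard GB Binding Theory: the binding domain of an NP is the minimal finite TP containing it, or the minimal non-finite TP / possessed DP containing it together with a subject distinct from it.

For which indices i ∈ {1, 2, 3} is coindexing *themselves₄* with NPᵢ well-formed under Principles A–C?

{2}

*themselves* is an anaphor, so Principle A applies: it must be bound in its binding domain.
Binding domain of *themselves₄*: the embedded TP, whose subject is the delegates₂.
*the editors₁* c-commands the anaphor but is outside its binding domain → cannot satisfy Principle A.
*the delegates₂* c-commands the anaphor within its binding domain → licit binder.
*the jurors₃* does not c-command the anaphor → cannot bind it.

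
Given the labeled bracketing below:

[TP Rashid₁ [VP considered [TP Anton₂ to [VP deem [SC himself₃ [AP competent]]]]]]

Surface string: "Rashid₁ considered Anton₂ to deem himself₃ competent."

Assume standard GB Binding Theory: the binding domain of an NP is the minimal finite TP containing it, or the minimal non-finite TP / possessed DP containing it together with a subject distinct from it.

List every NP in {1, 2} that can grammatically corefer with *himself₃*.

{2}

*himself* is an anaphor, so Principle A applies: it must be bound in its binding domain.
Binding domain of *himself₃*: the embedded TP, whose subject is Anton₂.
*Rashid₁* c-commands the anaphor but is outside its binding domain → cannot satisfy Principle A.
*Anton₂* c-commands the anaphor within its binding domain → licit binder.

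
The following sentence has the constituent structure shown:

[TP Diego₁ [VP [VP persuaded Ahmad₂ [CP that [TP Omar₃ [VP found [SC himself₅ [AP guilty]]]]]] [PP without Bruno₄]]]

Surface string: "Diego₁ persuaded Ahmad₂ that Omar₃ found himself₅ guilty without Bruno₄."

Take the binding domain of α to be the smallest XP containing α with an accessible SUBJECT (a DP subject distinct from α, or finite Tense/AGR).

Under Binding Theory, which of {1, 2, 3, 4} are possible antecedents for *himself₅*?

{3}

*himself* is an anaphor, so Principle A applies: it must be bound in its binding domain.
Binding domain of *himself₅*: the embedded TP, whose subject is Omar₃.
*Diego₁* c-commands the anaphor but is outside its binding domain → cannot satisfy Principle A.
*Ahmad₂* c-commands the anaphor but is outside its binding domain → cannot satisfy Principle A.
*Omar₃* c-commands the anaphor within its binding domain → licit binder.
*Bruno₄* does not c-command the anaphor → cannot bind it.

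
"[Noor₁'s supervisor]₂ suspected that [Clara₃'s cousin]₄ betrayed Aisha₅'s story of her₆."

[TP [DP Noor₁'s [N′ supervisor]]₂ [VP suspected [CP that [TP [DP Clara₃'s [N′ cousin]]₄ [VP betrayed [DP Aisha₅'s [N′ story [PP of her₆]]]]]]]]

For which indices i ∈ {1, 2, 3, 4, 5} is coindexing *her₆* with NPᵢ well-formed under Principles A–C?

*her* is a pronoun, so Principle B applies: it must be free in its binding domain.
Binding domain of *her₆*: the possessed DP, whose subject is Aisha₅.
*Noor₁* and the pronoun do not c-command one another → neither Principle B nor Principle C is at stake; coindexation permitted.
*[Noor₁'s supervisor]₂* c-commands the pronoun but from outside its binding domain, and is not c-commanded by it → coindexation permitted.
*Clara₃* and the pronoun do not c-command one another → neither Principle B nor Principle C is at stake; coindexation permitted.
*[Clara₃'s cousin]₄* c-commands the pronoun but from outside its binding domain, and is not c-commanded by it → coindexation permitted.
*Aisha₅* c-commands the pronoun within its binding domain → coindexation would violate Principle B.

{1, 2, 3, 4}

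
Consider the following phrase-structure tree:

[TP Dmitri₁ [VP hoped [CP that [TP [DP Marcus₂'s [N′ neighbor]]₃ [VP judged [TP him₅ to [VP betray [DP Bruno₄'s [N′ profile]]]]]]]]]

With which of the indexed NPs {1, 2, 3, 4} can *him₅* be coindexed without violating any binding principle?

{1, 2}

*him* is a pronoun, so Principle B applies: it must be free in its binding domain.
Binding domain of *him₅*: the embedded TP, whose subject is [Marcus₂'s neighbor]₃.
*Dmitri₁* c-commands the pronoun but from outside its binding domain, and is not c-commanded by it → coindexation permitted.
*Marcus₂* and the pronoun do not c-command one another → neither Principle B nor Principle C is at stake; coindexation permitted.
*[Marcus₂'s neighbor]₃* c-commands the pronoun within its binding domain → coindexation would violate Principle B.
*Bruno₄*: the pronoun c-commands this R-expression → coindexation would violate Principle C on *Bruno₄*.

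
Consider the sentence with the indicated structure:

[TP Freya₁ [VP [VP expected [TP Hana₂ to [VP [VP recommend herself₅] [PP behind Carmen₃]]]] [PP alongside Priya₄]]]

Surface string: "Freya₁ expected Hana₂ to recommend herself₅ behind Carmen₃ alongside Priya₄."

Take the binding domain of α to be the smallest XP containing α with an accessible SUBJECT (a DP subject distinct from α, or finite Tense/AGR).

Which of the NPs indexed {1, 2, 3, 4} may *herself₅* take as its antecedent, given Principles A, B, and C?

{2}

*herself* is an anaphor, so Principle A applies: it must be bound in its binding domain.
Binding domain of *herself₅*: the embedded TP, whose subject is Hana₂.
*Freya₁* c-commands the anaphor but is outside its binding domain → cannot satisfy Principle A.
*Hana₂* c-commands the anaphor within its binding domain → licit binder.
*Carmen₃* does not c-command the anaphor → cannot bind it.
*Priya₄* does not c-command the anaphor → cannot bind it.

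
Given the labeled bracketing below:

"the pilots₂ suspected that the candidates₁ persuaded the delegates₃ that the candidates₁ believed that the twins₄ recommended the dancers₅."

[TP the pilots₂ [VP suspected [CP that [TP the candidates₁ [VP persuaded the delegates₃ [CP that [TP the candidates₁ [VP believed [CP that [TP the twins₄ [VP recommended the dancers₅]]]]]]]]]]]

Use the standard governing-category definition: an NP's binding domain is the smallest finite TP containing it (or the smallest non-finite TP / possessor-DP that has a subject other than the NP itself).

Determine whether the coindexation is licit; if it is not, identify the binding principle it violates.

Principle C

The two coindexed NPs are *the candidates₁* (the lower occurrence) and *the candidates₁* (the higher occurrence).
*the candidates₁* (the lower occurrence) is an R-expression. Principle C requires it to be free everywhere.
*the candidates₁* (the higher occurrence) c-commands it and carries the same index.
The R-expression is bound → Principle C violation.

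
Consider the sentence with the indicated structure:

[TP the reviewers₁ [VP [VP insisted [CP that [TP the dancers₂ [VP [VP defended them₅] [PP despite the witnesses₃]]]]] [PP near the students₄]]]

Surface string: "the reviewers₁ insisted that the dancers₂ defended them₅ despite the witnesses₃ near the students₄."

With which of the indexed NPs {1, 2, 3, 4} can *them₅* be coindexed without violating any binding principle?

{1, 3, 4}

*them* is a pronoun, so Principle B applies: it must be free in its binding domain.
Binding domain of *them₅*: the embedded TP, whose subject is the dancers₂.
*the reviewers₁* c-commands the pronoun but from outside its binding domain, and is not c-commanded by it → coindexation permitted.
*the dancers₂* c-commands the pronoun within its binding domain → coindexation would violate Principle B.
*the witnesses₃* and the pronoun do not c-command one another → neither Principle B nor Principle C is at stake; coindexation permitted.
*the students₄* and the pronoun do not c-command one another → neither Principle B nor Principle C is at stake; coindexation permitted.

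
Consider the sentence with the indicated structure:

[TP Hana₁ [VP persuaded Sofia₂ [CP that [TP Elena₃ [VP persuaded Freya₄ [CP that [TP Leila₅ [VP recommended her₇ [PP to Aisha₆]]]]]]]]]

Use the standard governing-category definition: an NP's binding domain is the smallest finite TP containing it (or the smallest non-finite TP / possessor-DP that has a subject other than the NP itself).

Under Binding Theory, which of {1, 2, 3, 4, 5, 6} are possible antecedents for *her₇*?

{1, 2, 3, 4}

*her* is a pronoun, so Principle B applies: it must be free in its binding domain.
Binding domain of *her₇*: the embedded TP, whose subject is Leila₅.
*Hana₁* c-commands the pronoun but from outside its binding domain, and is not c-commanded by it → coindexation permitted.
*Sofia₂* c-commands the pronoun but from outside its binding domain, and is not c-commanded by it → coindexation permitted.
*Elena₃* c-commands the pronoun but from outside its binding domain, and is not c-commanded by it → coindexation permitted.
*Freya₄* c-commands the pronoun but from outside its binding domain, and is not c-commanded by it → coindexation permitted.
*Leila₅* c-commands the pronoun within its binding domain → coindexation would violate Principle B.
*Aisha₆*: the pronoun c-commands this R-expression → coindexation would violate Principle C on *Aisha₆*.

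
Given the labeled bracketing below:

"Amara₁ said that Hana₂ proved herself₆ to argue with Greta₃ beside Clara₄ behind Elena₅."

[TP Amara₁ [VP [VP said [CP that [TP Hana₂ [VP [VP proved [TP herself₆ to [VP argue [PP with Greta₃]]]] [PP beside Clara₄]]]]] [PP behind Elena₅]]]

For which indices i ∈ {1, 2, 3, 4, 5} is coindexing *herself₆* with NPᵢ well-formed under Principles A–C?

{2}

*herself* is an anaphor, so Principle A applies: it must be bound in its binding domain.
Binding domain of *herself₆*: the embedded TP, whose subject is Hana₂.
*Amara₁* c-commands the anaphor but is outside its binding domain → cannot satisfy Principle A.
*Hana₂* c-commands the anaphor within its binding domain → licit binder.
*Greta₃* does not c-command the anaphor → cannot bind it.
*Clara₄* does not c-command the anaphor → cannot bind it.
*Elena₅* does not c-command the anaphor → cannot bind it.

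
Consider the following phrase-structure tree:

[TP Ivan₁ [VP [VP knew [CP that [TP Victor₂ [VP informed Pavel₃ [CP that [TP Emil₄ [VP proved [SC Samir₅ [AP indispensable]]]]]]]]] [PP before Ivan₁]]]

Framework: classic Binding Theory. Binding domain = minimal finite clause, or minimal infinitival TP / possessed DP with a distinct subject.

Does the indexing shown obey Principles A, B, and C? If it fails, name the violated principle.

Principle C

The two coindexed NPs are *Ivan₁* (the higher occurrence) and *Ivan₁* (the lower occurrence).
*Ivan₁* (the lower occurrence) is an R-expression. Principle C requires it to be free everywhere.
*Ivan₁* (the higher occurrence) c-commands it and carries the same index.
The R-expression is bound → Principle C violation.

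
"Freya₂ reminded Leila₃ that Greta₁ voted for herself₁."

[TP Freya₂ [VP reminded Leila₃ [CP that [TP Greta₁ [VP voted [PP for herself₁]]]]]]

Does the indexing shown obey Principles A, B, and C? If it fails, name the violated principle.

The two coindexed NPs are *Greta₁* and *herself₁*.
*herself₁* is an anaphor; its binding domain is the embedded TP, whose subject is Greta₁. *Greta₁* c-commands it within that domain and shares its index, so Principle A is satisfied.
*Greta₁* is an R-expression; *herself₁* does not c-command it, and no other NP shares its index, so Principle C is satisfied.
All principles are respected.

grammatical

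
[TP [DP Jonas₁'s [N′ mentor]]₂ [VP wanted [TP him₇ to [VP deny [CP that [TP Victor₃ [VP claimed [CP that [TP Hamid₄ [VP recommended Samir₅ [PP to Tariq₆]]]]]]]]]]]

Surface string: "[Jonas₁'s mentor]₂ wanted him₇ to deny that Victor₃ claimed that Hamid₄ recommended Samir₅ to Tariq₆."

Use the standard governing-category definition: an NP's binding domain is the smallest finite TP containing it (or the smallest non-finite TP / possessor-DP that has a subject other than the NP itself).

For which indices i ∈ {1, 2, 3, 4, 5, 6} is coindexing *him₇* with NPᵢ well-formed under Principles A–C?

{1}

*him* is a pronoun, so Principle B applies: it must be free in its binding domain.
Binding domain of *him₇*: the matrix TP, whose subject is [Jonas₁'s mentor]₂.
*Jonas₁* and the pronoun do not c-command one another → neither Principle B nor Principle C is at stake; coindexation permitted.
*[Jonas₁'s mentor]₂* c-commands the pronoun within its binding domain → coindexation would violate Principle B.
*Victor₃*: the pronoun c-commands this R-expression → coindexation would violate Principle C on *Victor₃*.
*Hamid₄*: the pronoun c-commands this R-expression → coindexation would violate Principle C on *Hamid₄*.
*Samir₅*: the pronoun c-commands this R-expression → coindexation would violate Principle C on *Samir₅*.
*Tariq₆*: the pronoun c-commands this R-expression → coindexation would violate Principle C on *Tariq₆*.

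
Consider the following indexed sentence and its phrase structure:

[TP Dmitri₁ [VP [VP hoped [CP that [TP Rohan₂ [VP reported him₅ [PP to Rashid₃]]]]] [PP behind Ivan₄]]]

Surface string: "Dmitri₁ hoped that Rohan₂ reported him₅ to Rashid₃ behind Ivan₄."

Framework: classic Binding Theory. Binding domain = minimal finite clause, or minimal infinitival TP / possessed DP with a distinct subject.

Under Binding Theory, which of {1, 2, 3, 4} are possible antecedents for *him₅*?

{1, 4}

*him* is a pronoun, so Principle B applies: it must be free in its binding domain.
Binding domain of *him₅*: the embedded TP, whose subject is Rohan₂.
*Dmitri₁* c-commands the pronoun but from outside its binding domain, and is not c-commanded by it → coindexation permitted.
*Rohan₂* c-commands the pronoun within its binding domain → coindexation would violate Principle B.
*Rashid₃*: the pronoun c-commands this R-expression → coindexation would violate Principle C on *Rashid₃*.
*Ivan₄* and the pronoun do not c-command one another → neither Principle B nor Principle C is at stake; coindexation permitted.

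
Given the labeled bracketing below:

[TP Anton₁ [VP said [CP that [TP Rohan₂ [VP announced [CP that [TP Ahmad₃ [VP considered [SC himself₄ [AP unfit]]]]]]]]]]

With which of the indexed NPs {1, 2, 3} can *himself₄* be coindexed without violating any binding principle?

*himself* is an anaphor, so Principle A applies: it must be bound in its binding domain.
Binding domain of *himself₄*: the embedded TP, whose subject is Ahmad₃.
*Anton₁* c-commands the anaphor but is outside its binding domain → cannot satisfy Principle A.
*Rohan₂* c-commands the anaphor but is outside its binding domain → cannot satisfy Principle A.
*Ahmad₃* c-commands the anaphor within its binding domain → licit binder.

{3}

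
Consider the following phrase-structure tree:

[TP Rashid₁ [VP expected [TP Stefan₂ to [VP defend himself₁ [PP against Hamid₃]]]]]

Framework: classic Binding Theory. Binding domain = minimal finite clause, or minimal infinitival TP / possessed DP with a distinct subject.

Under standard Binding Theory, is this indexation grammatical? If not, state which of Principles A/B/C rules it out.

Principle A

The two coindexed NPs are *Rashid₁* and *himself₁*.
*himself₁* is an anaphor. Principle A requires it to be bound within its binding domain — the embedded TP, whose subject is Stefan₂.
Within that domain it is c-commanded by *Stefan₂*, which does not share its index.
*Rashid₁* does c-command the anaphor, but from outside its binding domain.
The anaphor is unbound in its domain → Principle A violation.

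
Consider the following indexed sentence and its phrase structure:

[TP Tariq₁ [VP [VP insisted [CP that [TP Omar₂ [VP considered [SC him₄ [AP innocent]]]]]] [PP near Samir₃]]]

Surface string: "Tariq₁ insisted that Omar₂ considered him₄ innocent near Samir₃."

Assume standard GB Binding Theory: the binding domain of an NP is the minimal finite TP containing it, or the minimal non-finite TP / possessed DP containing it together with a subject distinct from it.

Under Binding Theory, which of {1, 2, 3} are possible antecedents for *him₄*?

{1, 3}

*him* is a pronoun, so Principle B applies: it must be free in its binding domain.
Binding domain of *him₄*: the embedded TP, whose subject is Omar₂.
*Tariq₁* c-commands the pronoun but from outside its binding domain, and is not c-commanded by it → coindexation permitted.
*Omar₂* c-commands the pronoun within its binding domain → coindexation would violate Principle B.
*Samir₃* and the pronoun do not c-command one another → neither Principle B nor Principle C is at stake; coindexation permitted.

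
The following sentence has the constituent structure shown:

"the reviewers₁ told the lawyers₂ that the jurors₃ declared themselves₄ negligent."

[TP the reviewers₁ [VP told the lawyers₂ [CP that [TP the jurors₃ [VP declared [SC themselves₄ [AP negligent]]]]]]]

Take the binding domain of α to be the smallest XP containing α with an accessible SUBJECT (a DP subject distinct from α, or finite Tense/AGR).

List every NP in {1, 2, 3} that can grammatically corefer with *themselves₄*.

*themselves* is an anaphor, so Principle A applies: it must be bound in its binding domain.
Binding domain of *themselves₄*: the embedded TP, whose subject is the jurors₃.
*the reviewers₁* c-commands the anaphor but is outside its binding domain → cannot satisfy Principle A.
*the lawyers₂* c-commands the anaphor but is outside its binding domain → cannot satisfy Principle A.
*the jurors₃* c-commands the anaphor within its binding domain → licit binder.

{3}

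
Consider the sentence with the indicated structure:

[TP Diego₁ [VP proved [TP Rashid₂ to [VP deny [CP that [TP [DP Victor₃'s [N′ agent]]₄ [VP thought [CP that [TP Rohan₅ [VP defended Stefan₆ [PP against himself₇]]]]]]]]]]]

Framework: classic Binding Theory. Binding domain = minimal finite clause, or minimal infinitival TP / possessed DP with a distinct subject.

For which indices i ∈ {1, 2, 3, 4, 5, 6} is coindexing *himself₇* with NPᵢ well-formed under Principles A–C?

*himself* is an anaphor, so Principle A applies: it must be bound in its binding domain.
Binding domain of *himself₇*: the embedded TP, whose subject is Rohan₅.
*Diego₁* c-commands the anaphor but is outside its binding domain → cannot satisfy Principle A.
*Rashid₂* c-commands the anaphor but is outside its binding domain → cannot satisfy Principle A.
*Victor₃* does not c-command the anaphor → cannot bind it.
*[Victor₃'s agent]₄* c-commands the anaphor but is outside its binding domain → cannot satisfy Principle A.
*Rohan₅* c-commands the anaphor within its binding domain → licit binder.
*Stefan₆* c-commands the anaphor within its binding domain → licit binder.

{5, 6}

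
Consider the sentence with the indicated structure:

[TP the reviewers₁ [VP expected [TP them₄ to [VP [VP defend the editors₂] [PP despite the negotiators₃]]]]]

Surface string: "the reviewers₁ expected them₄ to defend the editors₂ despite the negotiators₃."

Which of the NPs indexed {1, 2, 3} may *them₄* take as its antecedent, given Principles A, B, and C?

*them* is a pronoun, so Principle B applies: it must be free in its binding domain.
Binding domain of *them₄*: the matrix TP, whose subject is the reviewers₁.
*the reviewers₁* c-commands the pronoun within its binding domain → coindexation would violate Principle B.
*the editors₂*: the pronoun c-commands this R-expression → coindexation would violate Principle C on *the editors₂*.
*the negotiators₃*: the pronoun c-commands this R-expression → coindexation would violate Principle C on *the negotiators₃*.

none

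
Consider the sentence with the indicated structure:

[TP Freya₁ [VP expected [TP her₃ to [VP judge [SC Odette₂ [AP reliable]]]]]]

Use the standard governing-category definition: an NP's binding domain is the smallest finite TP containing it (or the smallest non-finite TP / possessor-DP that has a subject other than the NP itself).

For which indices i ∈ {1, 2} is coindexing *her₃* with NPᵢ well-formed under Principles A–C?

none

*her* is a pronoun, so Principle B applies: it must be free in its binding domain.
Binding domain of *her₃*: the matrix TP, whose subject is Freya₁.
*Freya₁* c-commands the pronoun within its binding domain → coindexation would violate Principle B.
*Odette₂*: the pronoun c-commands this R-expression → coindexation would violate Principle C on *Odette₂*.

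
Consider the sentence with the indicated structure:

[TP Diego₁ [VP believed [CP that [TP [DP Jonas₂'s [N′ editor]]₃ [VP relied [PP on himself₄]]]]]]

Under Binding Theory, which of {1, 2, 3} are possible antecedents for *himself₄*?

{3}

*himself* is an anaphor, so Principle A applies: it must be bound in its binding domain.
Binding domain of *himself₄*: the embedded TP, whose subject is [Jonas₂'s editor]₃.
*Diego₁* c-commands the anaphor but is outside its binding domain → cannot satisfy Principle A.
*Jonas₂* does not c-command the anaphor → cannot bind it.
*[Jonas₂'s editor]₃* c-commands the anaphor within its binding domain → licit binder.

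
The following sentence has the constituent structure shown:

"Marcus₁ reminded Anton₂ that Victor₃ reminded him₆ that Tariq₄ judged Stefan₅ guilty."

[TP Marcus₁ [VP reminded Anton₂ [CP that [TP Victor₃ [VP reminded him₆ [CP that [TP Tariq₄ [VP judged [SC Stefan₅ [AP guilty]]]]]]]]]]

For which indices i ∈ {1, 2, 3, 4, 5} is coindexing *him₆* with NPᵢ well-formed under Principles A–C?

*him* is a pronoun, so Principle B applies: it must be free in its binding domain.
Binding domain of *him₆*: the embedded TP, whose subject is Victor₃.
*Marcus₁* c-commands the pronoun but from outside its binding domain, and is not c-commanded by it → coindexation permitted.
*Anton₂* c-commands the pronoun but from outside its binding domain, and is not c-commanded by it → coindexation permitted.
*Victor₃* c-commands the pronoun within its binding domain → coindexation would violate Principle B.
*Tariq₄*: the pronoun c-commands this R-expression → coindexation would violate Principle C on *Tariq₄*.
*Stefan₅*: the pronoun c-commands this R-expression → coindexation would violate Principle C on *Stefan₅*.

{1, 2}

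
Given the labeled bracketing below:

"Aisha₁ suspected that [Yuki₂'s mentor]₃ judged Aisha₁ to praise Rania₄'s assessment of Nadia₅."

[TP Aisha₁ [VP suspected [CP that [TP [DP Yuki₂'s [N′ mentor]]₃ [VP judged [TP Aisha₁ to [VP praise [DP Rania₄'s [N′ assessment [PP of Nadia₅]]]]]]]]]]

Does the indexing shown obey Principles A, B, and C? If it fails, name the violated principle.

The two coindexed NPs are *Aisha₁* (the lower occurrence) and *Aisha₁* (the higher occurrence).
*Aisha₁* (the lower occurrence) is an R-expression. Principle C requires it to be free everywhere.
*Aisha₁* (the higher occurrence) c-commands it and carries the same index.
The R-expression is bound → Principle C violation.

Principle C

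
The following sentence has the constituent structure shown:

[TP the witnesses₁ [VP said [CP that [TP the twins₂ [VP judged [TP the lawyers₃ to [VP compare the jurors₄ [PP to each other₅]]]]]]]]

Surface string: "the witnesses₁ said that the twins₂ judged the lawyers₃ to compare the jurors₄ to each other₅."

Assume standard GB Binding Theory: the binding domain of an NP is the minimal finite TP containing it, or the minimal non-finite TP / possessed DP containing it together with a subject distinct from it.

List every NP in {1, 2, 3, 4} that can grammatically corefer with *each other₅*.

*each other* is an anaphor, so Principle A applies: it must be bound in its binding domain.
Binding domain of *each other₅*: the embedded TP, whose subject is the lawyers₃.
*the witnesses₁* c-commands the anaphor but is outside its binding domain → cannot satisfy Principle A.
*the twins₂* c-commands the anaphor but is outside its binding domain → cannot satisfy Principle A.
*the lawyers₃* c-commands the anaphor within its binding domain → licit binder.
*the jurors₄* c-commands the anaphor within its binding domain → licit binder.

{3, 4}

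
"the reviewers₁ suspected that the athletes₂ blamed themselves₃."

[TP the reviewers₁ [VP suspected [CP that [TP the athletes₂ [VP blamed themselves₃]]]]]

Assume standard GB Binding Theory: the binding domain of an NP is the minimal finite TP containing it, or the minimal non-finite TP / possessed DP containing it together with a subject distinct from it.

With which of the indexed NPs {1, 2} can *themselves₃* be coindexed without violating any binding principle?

{2}

*themselves* is an anaphor, so Principle A applies: it must be bound in its binding domain.
Binding domain of *themselves₃*: the embedded TP, whose subject is the athletes₂.
*the reviewers₁* c-commands the anaphor but is outside its binding domain → cannot satisfy Principle A.
*the athletes₂* c-commands the anaphor within its binding domain → licit binder.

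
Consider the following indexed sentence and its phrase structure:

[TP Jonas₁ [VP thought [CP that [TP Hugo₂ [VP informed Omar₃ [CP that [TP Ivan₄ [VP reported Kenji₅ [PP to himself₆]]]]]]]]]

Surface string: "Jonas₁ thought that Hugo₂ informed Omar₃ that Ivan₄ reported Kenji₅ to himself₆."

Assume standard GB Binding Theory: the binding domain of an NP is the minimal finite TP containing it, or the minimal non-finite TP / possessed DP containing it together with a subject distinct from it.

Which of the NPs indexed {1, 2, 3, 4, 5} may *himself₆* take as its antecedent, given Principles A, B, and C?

{4, 5}

*himself* is an anaphor, so Principle A applies: it must be bound in its binding domain.
Binding domain of *himself₆*: the embedded TP, whose subject is Ivan₄.
*Jonas₁* c-commands the anaphor but is outside its binding domain → cannot satisfy Principle A.
*Hugo₂* c-commands the anaphor but is outside its binding domain → cannot satisfy Principle A.
*Omar₃* c-commands the anaphor but is outside its binding domain → cannot satisfy Principle A.
*Ivan₄* c-commands the anaphor within its binding domain → licit binder.
*Kenji₅* c-commands the anaphor within its binding domain → licit binder.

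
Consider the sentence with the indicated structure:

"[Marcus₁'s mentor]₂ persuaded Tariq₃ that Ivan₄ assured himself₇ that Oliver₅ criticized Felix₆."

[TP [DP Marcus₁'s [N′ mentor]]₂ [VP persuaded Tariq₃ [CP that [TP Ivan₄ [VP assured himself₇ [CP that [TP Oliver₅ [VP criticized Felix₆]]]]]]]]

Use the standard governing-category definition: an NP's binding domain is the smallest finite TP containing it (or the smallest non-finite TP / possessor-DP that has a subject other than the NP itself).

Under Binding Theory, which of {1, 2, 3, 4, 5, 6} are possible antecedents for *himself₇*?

{4}

*himself* is an anaphor, so Principle A applies: it must be bound in its binding domain.
Binding domain of *himself₇*: the embedded TP, whose subject is Ivan₄.
*Marcus₁* does not c-command the anaphor → cannot bind it.
*[Marcus₁'s mentor]₂* c-commands the anaphor but is outside its binding domain → cannot satisfy Principle A.
*Tariq₃* c-commands the anaphor but is outside its binding domain → cannot satisfy Principle A.
*Ivan₄* c-commands the anaphor within its binding domain → licit binder.
*Oliver₅* does not c-command the anaphor → cannot bind it.
*Felix₆* does not c-command the anaphor → cannot bind it.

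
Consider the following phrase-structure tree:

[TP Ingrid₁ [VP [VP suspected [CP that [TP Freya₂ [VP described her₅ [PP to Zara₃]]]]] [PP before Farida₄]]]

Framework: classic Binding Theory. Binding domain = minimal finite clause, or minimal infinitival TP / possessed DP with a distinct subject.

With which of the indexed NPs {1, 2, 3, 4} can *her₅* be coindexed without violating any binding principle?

*her* is a pronoun, so Principle B applies: it must be free in its binding domain.
Binding domain of *her₅*: the embedded TP, whose subject is Freya₂.
*Ingrid₁* c-commands the pronoun but from outside its binding domain, and is not c-commanded by it → coindexation permitted.
*Freya₂* c-commands the pronoun within its binding domain → coindexation would violate Principle B.
*Zara₃*: the pronoun c-commands this R-expression → coindexation would violate Principle C on *Zara₃*.
*Farida₄* and the pronoun do not c-command one another → neither Principle B nor Principle C is at stake; coindexation permitted.

{1, 4}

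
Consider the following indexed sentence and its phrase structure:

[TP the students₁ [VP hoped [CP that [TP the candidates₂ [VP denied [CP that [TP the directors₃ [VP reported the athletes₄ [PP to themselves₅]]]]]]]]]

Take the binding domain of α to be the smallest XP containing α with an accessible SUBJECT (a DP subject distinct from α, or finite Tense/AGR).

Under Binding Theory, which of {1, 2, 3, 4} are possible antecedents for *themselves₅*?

{3, 4}

*themselves* is an anaphor, so Principle A applies: it must be bound in its binding domain.
Binding domain of *themselves₅*: the embedded TP, whose subject is the directors₃.
*the students₁* c-commands the anaphor but is outside its binding domain → cannot satisfy Principle A.
*the candidates₂* c-commands the anaphor but is outside its binding domain → cannot satisfy Principle A.
*the directors₃* c-commands the anaphor within its binding domain → licit binder.
*the athletes₄* c-commands the anaphor within its binding domain → licit binder.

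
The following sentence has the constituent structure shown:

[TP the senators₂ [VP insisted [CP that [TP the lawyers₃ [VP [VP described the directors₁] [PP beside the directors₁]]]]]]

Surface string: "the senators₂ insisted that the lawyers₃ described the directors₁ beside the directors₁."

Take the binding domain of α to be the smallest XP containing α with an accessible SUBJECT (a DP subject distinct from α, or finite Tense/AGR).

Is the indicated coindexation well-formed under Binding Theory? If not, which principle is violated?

grammatical

The two coindexed NPs are *the directors₁* and *the directors₁*.
*the directors₁* is an R-expression; no coindexed NP c-commands it, so Principle C holds.
*the directors₁* is an R-expression; *the directors₁* does not c-command it, and no other NP shares its index, so Principle C is satisfied.
All principles are respected.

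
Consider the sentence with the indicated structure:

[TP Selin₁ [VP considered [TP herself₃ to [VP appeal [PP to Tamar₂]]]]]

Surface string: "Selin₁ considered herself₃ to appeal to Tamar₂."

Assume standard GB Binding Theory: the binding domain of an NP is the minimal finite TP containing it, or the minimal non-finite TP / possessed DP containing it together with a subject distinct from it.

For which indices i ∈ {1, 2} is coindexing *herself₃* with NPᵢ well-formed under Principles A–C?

*herself* is an anaphor, so Principle A applies: it must be bound in its binding domain.
Binding domain of *herself₃*: the matrix TP, whose subject is Selin₁.
*Selin₁* c-commands the anaphor within its binding domain → licit binder.
*Tamar₂* does not c-command the anaphor → cannot bind it.

{1}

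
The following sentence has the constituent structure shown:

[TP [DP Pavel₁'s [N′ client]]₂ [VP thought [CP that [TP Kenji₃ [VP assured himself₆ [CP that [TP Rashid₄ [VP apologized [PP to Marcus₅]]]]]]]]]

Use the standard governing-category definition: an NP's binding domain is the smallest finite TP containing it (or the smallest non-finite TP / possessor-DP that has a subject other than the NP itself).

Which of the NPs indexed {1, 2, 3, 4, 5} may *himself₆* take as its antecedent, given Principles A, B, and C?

{3}

*himself* is an anaphor, so Principle A applies: it must be bound in its binding domain.
Binding domain of *himself₆*: the embedded TP, whose subject is Kenji₃.
*Pavel₁* does not c-command the anaphor → cannot bind it.
*[Pavel₁'s client]₂* c-commands the anaphor but is outside its binding domain → cannot satisfy Principle A.
*Kenji₃* c-commands the anaphor within its binding domain → licit binder.
*Rashid₄* does not c-command the anaphor → cannot bind it.
*Marcus₅* does not c-command the anaphor → cannot bind it.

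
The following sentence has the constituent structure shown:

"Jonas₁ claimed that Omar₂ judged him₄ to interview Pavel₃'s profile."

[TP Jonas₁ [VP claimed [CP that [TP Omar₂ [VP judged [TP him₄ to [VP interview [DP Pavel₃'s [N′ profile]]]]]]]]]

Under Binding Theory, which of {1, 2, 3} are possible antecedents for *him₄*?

{1}

*him* is a pronoun, so Principle B applies: it must be free in its binding domain.
Binding domain of *him₄*: the embedded TP, whose subject is Omar₂.
*Jonas₁* c-commands the pronoun but from outside its binding domain, and is not c-commanded by it → coindexation permitted.
*Omar₂* c-commands the pronoun within its binding domain → coindexation would violate Principle B.
*Pavel₃*: the pronoun c-commands this R-expression → coindexation would violate Principle C on *Pavel₃*.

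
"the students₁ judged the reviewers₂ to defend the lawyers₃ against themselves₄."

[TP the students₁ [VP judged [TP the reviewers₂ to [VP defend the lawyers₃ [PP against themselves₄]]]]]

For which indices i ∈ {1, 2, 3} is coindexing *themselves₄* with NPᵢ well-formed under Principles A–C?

*themselves* is an anaphor, so Principle A applies: it must be bound in its binding domain.
Binding domain of *themselves₄*: the embedded TP, whose subject is the reviewers₂.
*the students₁* c-commands the anaphor but is outside its binding domain → cannot satisfy Principle A.
*the reviewers₂* c-commands the anaphor within its binding domain → licit binder.
*the lawyers₃* c-commands the anaphor within its binding domain → licit binder.

{2, 3}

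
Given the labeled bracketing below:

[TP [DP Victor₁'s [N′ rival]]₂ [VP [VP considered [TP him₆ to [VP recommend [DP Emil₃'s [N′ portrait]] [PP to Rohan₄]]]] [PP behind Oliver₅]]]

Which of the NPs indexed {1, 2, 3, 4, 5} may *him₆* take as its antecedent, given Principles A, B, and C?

*him* is a pronoun, so Principle B applies: it must be free in its binding domain.
Binding domain of *him₆*: the matrix TP, whose subject is [Victor₁'s rival]₂.
*Victor₁* and the pronoun do not c-command one another → neither Principle B nor Principle C is at stake; coindexation permitted.
*[Victor₁'s rival]₂* c-commands the pronoun within its binding domain → coindexation would violate Principle B.
*Emil₃*: the pronoun c-commands this R-expression → coindexation would violate Principle C on *Emil₃*.
*Rohan₄*: the pronoun c-commands this R-expression → coindexation would violate Principle C on *Rohan₄*.
*Oliver₅* and the pronoun do not c-command one another → neither Principle B nor Principle C is at stake; coindexation permitted.

{1, 5}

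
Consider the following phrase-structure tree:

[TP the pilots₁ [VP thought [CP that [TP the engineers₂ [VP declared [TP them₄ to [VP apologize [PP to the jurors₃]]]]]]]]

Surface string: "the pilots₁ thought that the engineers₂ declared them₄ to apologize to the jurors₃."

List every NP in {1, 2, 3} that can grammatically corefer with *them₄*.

*them* is a pronoun, so Principle B applies: it must be free in its binding domain.
Binding domain of *them₄*: the embedded TP, whose subject is the engineers₂.
*the pilots₁* c-commands the pronoun but from outside its binding domain, and is not c-commanded by it → coindexation permitted.
*the engineers₂* c-commands the pronoun within its binding domain → coindexation would violate Principle B.
*the jurors₃*: the pronoun c-commands this R-expression → coindexation would violate Principle C on *the jurors₃*.

{1}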